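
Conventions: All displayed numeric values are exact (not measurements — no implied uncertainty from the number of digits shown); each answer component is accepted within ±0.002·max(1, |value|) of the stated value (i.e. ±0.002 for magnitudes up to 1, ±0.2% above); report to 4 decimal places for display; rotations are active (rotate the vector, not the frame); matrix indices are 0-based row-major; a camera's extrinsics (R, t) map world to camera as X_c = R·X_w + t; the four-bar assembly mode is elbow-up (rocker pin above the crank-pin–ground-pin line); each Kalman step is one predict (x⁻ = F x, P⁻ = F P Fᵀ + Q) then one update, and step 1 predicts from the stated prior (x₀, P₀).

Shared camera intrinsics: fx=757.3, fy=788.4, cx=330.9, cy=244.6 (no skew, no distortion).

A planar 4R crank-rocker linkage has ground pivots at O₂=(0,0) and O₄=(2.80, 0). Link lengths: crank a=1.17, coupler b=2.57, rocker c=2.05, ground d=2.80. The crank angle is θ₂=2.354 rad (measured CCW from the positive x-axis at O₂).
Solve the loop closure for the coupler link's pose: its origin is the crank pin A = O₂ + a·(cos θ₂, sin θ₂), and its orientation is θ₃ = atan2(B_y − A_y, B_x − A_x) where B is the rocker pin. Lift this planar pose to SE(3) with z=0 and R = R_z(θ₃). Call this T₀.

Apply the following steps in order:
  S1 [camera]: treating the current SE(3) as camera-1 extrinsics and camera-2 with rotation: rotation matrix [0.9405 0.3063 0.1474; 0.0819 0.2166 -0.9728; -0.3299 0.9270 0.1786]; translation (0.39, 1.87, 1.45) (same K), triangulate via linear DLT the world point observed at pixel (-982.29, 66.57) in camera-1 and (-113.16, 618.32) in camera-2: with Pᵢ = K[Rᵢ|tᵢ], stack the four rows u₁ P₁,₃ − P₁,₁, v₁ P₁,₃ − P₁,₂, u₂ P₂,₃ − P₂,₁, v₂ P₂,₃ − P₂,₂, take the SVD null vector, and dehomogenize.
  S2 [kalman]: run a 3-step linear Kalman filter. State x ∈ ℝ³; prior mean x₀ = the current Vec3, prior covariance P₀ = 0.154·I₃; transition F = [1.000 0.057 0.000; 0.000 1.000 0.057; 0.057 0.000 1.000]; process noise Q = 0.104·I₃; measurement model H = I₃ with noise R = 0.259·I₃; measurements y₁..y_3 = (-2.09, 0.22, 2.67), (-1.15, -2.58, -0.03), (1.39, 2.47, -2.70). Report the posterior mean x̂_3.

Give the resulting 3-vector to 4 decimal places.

result = (-0.1635, 0.4868, -0.7769)

source (fourbar_fk): coupler pose = R=[0.9456 -0.3254 0.0000; 0.3254 0.9456 0.0000; 0.0000 0.0000 1.0000], t=(-0.8255, 0.8291, 0.0000)
after S1 (triangulate): (-1.1969, -0.7030, 0.9968)
after S2 (kf_track): (-0.1635, 0.4868, -0.7769)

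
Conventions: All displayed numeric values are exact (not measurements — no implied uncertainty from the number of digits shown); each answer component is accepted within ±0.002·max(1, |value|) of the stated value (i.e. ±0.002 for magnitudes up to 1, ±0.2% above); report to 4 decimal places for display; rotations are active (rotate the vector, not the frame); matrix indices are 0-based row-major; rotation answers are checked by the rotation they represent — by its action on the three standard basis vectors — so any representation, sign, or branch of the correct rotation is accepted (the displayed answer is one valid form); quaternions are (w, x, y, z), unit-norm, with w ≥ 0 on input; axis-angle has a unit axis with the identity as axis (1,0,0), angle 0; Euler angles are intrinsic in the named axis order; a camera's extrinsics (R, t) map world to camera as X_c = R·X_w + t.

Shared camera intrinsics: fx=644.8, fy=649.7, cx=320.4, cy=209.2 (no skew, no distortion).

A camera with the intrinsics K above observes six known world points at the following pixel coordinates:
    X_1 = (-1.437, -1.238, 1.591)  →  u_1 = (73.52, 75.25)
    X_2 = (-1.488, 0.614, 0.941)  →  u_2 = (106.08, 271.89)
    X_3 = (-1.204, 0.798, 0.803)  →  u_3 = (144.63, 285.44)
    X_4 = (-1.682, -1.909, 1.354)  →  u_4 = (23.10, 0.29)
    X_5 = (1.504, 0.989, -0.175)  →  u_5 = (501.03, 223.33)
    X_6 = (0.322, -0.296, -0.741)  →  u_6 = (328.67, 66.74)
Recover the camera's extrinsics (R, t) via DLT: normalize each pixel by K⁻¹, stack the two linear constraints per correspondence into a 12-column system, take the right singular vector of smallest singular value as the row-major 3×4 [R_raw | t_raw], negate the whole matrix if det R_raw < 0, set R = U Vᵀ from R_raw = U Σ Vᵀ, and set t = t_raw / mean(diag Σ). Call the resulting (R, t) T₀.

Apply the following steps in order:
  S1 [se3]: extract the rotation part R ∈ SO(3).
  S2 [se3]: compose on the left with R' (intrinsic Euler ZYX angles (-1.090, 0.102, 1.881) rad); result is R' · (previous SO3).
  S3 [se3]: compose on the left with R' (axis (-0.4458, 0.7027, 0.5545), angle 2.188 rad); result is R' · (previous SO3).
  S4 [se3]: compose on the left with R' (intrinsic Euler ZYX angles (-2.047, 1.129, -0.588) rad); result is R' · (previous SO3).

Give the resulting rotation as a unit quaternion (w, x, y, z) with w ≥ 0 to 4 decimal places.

source (pnp_recover): camera pose = R=[0.9491 0.2424 -0.2011; -0.2332 0.9700 0.0690; 0.2118 -0.0186 0.9771], t=(-0.3300, -0.4900, 4.7705)
after S1 (rot_of_se3): [0.9491 0.2424 -0.2011; -0.2332 0.9700 0.0690; 0.2118 -0.0186 0.9771]
after S2 (compose_so3): [0.3074 -0.0915 -0.9472; -0.8716 -0.4265 -0.2417; -0.3818 0.8999 -0.2109]
after S3 (compose_so3): [0.6739 0.5925 0.4413; -0.5618 0.7989 -0.2148; -0.4798 -0.1032 0.8713]
after S4 (compose_so3): [-0.7477 0.6430 -0.1656; 0.1506 -0.0786 -0.9855; -0.6467 -0.7618 -0.0380]

rotation (quat) = (0.1841, 0.3037, 0.6533, -0.6686)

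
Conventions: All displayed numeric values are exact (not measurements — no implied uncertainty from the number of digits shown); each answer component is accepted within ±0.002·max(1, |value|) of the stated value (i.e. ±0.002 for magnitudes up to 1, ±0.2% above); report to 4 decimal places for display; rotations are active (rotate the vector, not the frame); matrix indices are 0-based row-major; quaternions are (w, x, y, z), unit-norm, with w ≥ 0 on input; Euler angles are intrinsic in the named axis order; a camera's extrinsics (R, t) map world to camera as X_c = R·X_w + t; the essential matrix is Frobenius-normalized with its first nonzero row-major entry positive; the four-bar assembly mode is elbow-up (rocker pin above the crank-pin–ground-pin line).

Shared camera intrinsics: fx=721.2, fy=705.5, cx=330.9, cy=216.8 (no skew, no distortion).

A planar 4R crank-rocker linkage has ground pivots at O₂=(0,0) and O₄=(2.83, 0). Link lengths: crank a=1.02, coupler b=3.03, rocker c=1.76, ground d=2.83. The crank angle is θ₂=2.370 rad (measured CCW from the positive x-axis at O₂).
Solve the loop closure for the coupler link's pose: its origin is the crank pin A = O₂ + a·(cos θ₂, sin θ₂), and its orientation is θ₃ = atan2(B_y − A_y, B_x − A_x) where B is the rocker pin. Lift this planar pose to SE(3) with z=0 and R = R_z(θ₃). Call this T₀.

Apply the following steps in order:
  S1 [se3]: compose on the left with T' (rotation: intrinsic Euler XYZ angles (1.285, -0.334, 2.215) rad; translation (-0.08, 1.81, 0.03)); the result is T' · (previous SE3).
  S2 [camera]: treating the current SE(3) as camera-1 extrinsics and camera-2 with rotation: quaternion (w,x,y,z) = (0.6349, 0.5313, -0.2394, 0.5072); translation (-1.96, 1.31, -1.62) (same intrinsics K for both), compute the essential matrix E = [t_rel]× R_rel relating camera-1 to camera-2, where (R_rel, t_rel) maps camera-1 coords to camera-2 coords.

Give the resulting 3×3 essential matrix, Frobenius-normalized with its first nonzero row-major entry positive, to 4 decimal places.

source (fourbar_fk): coupler pose = R=[0.9533 -0.3020 0.0000; 0.3020 0.9533 0.0000; 0.0000 0.0000 1.0000], t=(-0.7311, 0.7112, 0.0000)
after S1 (compose_se3): R=[-0.7690 -0.5487 -0.3278; 0.4198 -0.0468 -0.9064; 0.4821 -0.8347 0.2663], t=(-0.2024, 1.5655, -0.9527)
after S2 (essential): [0.1091 0.6118 -0.0050; -0.4147 0.0239 -0.5663; -0.0042 -0.3382 0.0785]

matrix = [0.1091 0.6118 -0.0050; -0.4147 0.0239 -0.5663; -0.0042 -0.3382 0.0785]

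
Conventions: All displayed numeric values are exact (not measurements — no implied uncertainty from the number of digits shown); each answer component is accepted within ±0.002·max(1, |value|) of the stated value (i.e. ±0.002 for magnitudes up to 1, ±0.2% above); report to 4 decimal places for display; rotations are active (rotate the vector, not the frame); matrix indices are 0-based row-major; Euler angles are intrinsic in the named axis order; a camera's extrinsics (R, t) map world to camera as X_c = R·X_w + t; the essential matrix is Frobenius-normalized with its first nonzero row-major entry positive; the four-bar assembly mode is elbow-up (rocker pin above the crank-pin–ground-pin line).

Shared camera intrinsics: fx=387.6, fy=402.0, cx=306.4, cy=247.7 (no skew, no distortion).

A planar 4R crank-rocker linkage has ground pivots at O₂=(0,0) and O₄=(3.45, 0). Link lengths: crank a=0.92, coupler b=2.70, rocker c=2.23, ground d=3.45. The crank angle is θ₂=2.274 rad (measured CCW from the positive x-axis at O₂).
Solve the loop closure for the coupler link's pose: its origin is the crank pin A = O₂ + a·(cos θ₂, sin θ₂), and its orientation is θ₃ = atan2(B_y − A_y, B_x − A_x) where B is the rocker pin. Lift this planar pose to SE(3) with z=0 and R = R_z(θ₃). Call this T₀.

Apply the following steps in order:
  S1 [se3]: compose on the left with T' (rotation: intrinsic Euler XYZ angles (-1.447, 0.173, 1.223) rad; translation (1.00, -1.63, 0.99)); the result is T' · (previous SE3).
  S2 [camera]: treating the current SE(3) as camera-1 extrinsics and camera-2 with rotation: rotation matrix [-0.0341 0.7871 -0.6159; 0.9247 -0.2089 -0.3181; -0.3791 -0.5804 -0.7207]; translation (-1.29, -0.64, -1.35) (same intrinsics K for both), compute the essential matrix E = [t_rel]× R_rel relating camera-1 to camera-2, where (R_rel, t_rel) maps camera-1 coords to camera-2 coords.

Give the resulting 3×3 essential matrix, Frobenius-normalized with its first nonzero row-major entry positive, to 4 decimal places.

matrix = [0.1108 -0.1835 -0.5671; 0.6961 -0.0240 0.1107; -0.0075 0.1085 0.3510]

source (fourbar_fk): coupler pose = R=[0.9379 -0.3470 0.0000; 0.3470 0.9379 0.0000; 0.0000 0.0000 1.0000], t=(-0.5949, 0.7018, 0.0000)
after S1 (compose_se3): R=[-0.0064 -0.9851 0.1721; 0.1246 0.1700 0.9775; -0.9922 0.0277 0.1216], t=(0.1504, -1.5222, 1.3260)
after S2 (essential): [0.1108 -0.1835 -0.5671; 0.6961 -0.0240 0.1107; -0.0075 0.1085 0.3510]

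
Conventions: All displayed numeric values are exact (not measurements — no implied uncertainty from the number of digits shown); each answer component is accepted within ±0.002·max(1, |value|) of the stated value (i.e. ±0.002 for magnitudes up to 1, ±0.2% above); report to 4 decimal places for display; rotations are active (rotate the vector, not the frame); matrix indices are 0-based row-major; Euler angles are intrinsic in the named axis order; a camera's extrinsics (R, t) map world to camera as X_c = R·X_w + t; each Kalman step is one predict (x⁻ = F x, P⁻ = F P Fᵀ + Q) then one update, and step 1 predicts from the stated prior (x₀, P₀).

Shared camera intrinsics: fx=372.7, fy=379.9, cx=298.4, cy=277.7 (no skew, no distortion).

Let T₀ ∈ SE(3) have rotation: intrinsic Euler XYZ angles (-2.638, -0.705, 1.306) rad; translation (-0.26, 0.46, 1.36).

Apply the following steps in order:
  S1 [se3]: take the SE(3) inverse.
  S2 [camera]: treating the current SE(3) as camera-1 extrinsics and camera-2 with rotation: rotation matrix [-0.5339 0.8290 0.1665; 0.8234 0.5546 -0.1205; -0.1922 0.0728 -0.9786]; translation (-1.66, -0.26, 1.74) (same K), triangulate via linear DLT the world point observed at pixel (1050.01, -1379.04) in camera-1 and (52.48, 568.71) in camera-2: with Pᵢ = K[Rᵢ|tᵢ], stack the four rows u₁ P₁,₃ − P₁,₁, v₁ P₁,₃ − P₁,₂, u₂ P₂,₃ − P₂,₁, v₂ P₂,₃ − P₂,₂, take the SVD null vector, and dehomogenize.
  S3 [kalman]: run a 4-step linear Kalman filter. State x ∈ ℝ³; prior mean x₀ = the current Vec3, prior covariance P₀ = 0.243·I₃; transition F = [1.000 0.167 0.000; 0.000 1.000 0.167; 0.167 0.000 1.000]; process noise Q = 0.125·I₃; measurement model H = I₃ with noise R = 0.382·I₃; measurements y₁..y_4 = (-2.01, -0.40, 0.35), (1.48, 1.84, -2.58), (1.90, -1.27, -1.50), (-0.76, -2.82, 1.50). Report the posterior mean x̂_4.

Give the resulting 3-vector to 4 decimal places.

after S1 (invert_se3): R=[0.1993 -0.7635 -0.6143; -0.7351 -0.5310 0.4215; -0.6480 0.3675 -0.6671], t=(1.2385, -0.5201, 0.5696)
after S2 (triangulate): (1.8088, 1.2595, -1.2572)
after S3 (kf_track): (0.3569, -1.4227, -0.1414)

result = (0.3569, -1.4227, -0.1414)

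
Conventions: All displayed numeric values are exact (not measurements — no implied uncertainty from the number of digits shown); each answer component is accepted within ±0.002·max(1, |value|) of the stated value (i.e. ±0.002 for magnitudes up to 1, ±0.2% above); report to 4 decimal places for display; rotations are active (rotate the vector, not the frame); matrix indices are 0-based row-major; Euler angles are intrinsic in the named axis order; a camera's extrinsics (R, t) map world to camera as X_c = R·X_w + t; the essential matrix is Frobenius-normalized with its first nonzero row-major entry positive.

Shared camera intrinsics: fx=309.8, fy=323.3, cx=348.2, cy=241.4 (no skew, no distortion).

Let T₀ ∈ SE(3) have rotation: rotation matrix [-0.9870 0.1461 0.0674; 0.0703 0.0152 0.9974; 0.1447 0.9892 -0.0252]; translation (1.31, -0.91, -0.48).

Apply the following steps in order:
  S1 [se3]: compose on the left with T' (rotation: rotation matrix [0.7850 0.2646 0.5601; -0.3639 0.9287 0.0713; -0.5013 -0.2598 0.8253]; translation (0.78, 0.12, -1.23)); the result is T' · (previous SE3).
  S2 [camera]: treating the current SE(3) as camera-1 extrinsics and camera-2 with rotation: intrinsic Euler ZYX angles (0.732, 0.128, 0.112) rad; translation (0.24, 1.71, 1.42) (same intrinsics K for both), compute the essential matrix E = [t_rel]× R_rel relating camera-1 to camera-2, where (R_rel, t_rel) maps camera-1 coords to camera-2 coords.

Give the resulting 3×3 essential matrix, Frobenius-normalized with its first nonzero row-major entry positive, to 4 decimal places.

after S1 (compose_se3): R=[-0.6751 0.6727 0.3027; 0.4348 0.0314 0.9000; 0.5959 0.7392 -0.3137], t=(1.2987, -1.2361, -2.0465)
after S2 (essential): [0.2745 0.4586 -0.3724; -0.2981 -0.1420 0.0647; 0.5670 -0.1952 0.3208]

matrix = [0.2745 0.4586 -0.3724; -0.2981 -0.1420 0.0647; 0.5670 -0.1952 0.3208]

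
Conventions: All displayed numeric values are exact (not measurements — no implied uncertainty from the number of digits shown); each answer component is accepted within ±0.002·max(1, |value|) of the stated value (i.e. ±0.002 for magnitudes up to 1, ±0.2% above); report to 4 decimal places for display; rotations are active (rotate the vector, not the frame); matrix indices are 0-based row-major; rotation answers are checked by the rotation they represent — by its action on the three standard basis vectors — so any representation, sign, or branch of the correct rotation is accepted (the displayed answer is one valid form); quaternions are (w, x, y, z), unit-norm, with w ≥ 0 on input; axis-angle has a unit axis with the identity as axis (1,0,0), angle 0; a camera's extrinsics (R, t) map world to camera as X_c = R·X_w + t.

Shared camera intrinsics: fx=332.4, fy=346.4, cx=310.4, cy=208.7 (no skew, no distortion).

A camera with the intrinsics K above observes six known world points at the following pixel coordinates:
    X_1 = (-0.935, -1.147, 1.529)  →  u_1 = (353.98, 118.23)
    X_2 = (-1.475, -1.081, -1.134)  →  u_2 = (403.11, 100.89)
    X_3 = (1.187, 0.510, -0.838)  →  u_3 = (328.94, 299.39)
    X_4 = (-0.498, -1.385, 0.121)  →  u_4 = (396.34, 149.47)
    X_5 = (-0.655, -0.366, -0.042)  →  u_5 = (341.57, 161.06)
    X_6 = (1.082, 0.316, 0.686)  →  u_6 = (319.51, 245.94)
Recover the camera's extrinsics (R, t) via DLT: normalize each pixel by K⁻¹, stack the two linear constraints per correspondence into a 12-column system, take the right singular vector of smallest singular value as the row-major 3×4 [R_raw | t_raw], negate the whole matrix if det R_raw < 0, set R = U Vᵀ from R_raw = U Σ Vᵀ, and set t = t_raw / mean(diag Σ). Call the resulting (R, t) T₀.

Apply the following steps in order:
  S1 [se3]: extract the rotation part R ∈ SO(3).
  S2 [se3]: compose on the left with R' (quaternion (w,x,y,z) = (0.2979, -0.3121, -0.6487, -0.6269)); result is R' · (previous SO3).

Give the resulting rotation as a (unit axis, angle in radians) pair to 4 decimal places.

source (pnp_recover): camera pose = R=[0.2584 -0.9493 -0.1789; 0.8838 0.3071 -0.3530; 0.3900 -0.0669 0.9184], t=(0.3301, -0.0801, 5.7714)
after S1 (rot_of_se3): [0.2584 -0.9493 -0.1789; 0.8838 0.3071 -0.3530; 0.3900 -0.0669 0.9184]
after S2 (compose_so3): [0.5277 0.8346 -0.1581; 0.4148 -0.0908 0.9054; 0.7413 -0.5433 -0.3941]

rotation (axis_angle) = ((-0.8250, -0.5121, -0.2391), 2.0699)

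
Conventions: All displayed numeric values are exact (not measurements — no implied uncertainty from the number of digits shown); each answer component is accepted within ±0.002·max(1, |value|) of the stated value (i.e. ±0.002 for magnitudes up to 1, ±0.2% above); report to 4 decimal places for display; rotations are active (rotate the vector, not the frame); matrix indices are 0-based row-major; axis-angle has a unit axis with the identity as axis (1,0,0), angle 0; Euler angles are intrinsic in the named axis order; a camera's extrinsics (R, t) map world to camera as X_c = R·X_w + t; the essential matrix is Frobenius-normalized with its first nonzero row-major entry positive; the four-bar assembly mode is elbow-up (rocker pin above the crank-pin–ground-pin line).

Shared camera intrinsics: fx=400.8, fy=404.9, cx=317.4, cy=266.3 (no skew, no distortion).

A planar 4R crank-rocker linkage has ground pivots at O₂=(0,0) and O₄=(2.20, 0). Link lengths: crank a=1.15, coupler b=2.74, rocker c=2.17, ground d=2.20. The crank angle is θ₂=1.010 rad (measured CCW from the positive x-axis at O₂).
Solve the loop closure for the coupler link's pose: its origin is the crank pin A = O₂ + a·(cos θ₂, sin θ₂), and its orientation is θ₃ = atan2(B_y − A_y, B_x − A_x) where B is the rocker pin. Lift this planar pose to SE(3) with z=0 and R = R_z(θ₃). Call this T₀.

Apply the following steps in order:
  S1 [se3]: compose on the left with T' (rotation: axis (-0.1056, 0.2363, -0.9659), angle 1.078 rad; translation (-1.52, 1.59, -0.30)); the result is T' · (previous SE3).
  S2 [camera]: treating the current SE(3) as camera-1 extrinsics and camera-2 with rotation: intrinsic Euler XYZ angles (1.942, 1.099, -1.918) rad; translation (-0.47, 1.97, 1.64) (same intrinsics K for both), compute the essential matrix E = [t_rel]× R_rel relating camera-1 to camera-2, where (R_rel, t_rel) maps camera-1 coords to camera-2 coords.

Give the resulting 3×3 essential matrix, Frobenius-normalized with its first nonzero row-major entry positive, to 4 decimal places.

source (fourbar_fk): coupler pose = R=[0.9361 -0.3518 0.0000; 0.3518 0.9361 0.0000; 0.0000 0.0000 1.0000], t=(0.6116, 0.9739, 0.0000)
after S1 (compose_se3): R=[0.7431 0.6157 0.2619; -0.6321 0.7744 -0.0272; -0.2196 -0.1453 0.9647], t=(-0.4111, 1.5509, -0.6022)
after S2 (essential): [0.5827 -0.1590 -0.1901; 0.1388 -0.3088 -0.2539; 0.3701 0.4414 0.2969]

matrix = [0.5827 -0.1590 -0.1901; 0.1388 -0.3088 -0.2539; 0.3701 0.4414 0.2969]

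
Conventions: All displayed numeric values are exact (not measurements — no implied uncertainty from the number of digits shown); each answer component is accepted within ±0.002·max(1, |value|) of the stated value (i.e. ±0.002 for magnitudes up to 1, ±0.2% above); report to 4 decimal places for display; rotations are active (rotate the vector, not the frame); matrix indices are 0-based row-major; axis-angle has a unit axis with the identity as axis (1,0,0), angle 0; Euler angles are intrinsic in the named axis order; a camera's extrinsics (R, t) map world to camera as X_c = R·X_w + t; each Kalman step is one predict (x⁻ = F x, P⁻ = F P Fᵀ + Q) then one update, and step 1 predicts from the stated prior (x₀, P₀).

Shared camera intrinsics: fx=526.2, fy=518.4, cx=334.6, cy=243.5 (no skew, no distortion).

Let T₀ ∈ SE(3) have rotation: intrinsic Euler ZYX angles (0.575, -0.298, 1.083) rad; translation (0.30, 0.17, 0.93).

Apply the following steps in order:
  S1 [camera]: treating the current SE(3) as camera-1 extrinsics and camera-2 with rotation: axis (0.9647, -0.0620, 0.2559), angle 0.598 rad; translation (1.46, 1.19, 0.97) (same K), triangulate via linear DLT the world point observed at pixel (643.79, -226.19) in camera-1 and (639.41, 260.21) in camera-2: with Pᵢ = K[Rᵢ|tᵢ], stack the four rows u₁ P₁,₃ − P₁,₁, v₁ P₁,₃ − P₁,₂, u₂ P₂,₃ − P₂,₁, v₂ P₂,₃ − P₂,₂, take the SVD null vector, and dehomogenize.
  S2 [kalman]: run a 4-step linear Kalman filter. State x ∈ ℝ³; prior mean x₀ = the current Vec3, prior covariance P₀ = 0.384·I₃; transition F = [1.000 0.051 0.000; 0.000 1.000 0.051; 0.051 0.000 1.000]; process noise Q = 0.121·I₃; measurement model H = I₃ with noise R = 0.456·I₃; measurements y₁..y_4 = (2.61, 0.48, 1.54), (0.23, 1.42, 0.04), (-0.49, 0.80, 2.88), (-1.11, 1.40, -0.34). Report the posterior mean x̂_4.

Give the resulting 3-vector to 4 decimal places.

after S1 (triangulate): (-0.1553, -0.1724, 1.7434)
after S2 (kf_track): (-0.2506, 1.0679, 0.9188)

result = (-0.2506, 1.0679, 0.9188)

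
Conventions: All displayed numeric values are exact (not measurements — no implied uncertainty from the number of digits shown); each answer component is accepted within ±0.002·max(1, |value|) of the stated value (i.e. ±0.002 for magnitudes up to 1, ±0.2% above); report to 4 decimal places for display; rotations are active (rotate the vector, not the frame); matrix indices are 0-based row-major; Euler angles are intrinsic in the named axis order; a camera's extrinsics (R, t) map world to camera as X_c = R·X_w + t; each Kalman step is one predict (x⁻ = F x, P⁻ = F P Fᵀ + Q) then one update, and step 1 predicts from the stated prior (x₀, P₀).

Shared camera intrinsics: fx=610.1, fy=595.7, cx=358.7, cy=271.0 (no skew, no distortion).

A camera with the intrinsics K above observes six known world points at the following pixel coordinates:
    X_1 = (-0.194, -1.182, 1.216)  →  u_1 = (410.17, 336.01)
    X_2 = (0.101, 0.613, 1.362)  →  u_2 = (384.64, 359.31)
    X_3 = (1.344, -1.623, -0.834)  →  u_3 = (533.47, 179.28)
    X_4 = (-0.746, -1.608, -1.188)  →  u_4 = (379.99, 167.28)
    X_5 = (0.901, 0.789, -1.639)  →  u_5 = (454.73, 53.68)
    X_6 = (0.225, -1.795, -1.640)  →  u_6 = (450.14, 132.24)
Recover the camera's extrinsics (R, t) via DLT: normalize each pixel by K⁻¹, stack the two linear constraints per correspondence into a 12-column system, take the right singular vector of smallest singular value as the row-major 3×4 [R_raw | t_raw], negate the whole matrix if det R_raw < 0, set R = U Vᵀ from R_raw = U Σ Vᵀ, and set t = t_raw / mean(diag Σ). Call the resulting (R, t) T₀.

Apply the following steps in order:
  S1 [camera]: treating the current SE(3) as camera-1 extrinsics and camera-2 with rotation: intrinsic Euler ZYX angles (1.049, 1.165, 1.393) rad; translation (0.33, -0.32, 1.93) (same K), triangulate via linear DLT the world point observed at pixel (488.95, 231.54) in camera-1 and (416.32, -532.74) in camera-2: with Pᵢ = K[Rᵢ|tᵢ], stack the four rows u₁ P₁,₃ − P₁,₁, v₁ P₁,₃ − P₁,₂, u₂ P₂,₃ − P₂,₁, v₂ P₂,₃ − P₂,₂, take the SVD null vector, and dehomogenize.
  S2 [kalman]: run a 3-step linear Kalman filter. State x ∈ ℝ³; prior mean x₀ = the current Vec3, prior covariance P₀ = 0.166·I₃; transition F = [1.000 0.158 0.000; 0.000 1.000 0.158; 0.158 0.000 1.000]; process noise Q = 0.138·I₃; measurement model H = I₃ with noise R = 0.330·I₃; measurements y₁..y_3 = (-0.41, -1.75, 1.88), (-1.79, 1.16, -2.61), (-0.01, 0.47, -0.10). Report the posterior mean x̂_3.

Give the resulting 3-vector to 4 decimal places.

source (pnp_recover): camera pose = R=[0.9256 -0.3784 0.0061; -0.0277 -0.0517 0.9983; -0.3774 -0.9242 -0.0583], t=(0.3900, -0.4199, 6.7902)
after S1 (triangulate): (0.8561, -1.1056, -0.1102)
after S2 (kf_track): (-0.4546, 0.0767, -0.4659)

result = (-0.4546, 0.0767, -0.4659)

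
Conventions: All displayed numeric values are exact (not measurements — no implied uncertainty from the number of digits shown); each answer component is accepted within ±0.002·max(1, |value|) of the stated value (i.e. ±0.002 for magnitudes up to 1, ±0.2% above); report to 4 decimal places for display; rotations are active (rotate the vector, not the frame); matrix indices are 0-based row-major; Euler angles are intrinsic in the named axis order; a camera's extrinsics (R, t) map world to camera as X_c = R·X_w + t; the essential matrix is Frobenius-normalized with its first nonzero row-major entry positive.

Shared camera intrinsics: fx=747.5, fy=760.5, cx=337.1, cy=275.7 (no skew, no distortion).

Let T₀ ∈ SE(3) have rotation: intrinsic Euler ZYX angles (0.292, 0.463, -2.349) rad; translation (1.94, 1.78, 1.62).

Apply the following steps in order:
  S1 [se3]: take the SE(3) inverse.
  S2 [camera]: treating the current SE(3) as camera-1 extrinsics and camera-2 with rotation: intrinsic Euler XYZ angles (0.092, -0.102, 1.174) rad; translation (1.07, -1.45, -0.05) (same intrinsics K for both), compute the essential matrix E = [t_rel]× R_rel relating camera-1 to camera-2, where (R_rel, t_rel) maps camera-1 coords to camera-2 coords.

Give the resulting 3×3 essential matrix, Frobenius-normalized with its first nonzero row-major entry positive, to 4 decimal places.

after S1 (invert_se3): R=[0.8568 0.2576 -0.4466; -0.1025 -0.7639 -0.6372; -0.5053 0.5918 -0.6281], t=(-1.3972, 2.5908, 0.9444)
after S2 (essential): [0.6956 -0.0159 0.1260; -0.0893 -0.4599 0.4179; 0.0390 0.2385 -0.2179]

matrix = [0.6956 -0.0159 0.1260; -0.0893 -0.4599 0.4179; 0.0390 0.2385 -0.2179]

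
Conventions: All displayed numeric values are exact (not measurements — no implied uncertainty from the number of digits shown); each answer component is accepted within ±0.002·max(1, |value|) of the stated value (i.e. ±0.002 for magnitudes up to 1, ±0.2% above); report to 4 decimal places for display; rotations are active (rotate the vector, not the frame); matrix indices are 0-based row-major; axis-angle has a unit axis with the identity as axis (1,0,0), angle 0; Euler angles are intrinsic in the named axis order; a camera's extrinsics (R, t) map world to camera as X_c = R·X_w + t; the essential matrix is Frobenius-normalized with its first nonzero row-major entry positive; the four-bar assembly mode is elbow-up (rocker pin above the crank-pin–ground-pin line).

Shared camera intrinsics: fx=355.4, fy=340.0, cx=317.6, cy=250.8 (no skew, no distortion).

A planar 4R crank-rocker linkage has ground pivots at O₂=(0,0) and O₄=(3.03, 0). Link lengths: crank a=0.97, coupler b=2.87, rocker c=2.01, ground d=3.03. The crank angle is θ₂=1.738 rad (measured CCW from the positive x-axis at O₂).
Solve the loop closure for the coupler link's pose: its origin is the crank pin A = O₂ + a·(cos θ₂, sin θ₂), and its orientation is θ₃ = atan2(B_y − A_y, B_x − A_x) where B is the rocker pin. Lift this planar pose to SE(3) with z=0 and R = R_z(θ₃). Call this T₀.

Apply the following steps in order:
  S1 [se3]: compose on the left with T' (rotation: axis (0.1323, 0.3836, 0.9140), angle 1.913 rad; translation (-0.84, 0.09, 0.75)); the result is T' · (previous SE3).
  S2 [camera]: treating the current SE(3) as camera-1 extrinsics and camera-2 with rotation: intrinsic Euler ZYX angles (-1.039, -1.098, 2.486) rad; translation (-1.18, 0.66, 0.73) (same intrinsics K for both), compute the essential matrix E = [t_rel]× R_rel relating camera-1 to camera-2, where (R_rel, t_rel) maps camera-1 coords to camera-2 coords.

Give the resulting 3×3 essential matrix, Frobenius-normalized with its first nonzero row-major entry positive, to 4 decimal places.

matrix = [0.5848 -0.1263 0.2171; -0.1747 0.2838 -0.2017; 0.3233 0.5393 -0.2187]

source (fourbar_fk): coupler pose = R=[0.9385 -0.3453 0.0000; 0.3453 0.9385 0.0000; 0.0000 0.0000 1.0000], t=(-0.1614, 0.9565, 0.0000)
after S1 (compose_se3): R=[-0.5669 -0.6366 0.5228; 0.8236 -0.4512 0.3436; 0.0171 0.6254 0.7801], t=(-1.5483, -0.1930, 1.3493)
after S2 (essential): [0.5848 -0.1263 0.2171; -0.1747 0.2838 -0.2017; 0.3233 0.5393 -0.2187]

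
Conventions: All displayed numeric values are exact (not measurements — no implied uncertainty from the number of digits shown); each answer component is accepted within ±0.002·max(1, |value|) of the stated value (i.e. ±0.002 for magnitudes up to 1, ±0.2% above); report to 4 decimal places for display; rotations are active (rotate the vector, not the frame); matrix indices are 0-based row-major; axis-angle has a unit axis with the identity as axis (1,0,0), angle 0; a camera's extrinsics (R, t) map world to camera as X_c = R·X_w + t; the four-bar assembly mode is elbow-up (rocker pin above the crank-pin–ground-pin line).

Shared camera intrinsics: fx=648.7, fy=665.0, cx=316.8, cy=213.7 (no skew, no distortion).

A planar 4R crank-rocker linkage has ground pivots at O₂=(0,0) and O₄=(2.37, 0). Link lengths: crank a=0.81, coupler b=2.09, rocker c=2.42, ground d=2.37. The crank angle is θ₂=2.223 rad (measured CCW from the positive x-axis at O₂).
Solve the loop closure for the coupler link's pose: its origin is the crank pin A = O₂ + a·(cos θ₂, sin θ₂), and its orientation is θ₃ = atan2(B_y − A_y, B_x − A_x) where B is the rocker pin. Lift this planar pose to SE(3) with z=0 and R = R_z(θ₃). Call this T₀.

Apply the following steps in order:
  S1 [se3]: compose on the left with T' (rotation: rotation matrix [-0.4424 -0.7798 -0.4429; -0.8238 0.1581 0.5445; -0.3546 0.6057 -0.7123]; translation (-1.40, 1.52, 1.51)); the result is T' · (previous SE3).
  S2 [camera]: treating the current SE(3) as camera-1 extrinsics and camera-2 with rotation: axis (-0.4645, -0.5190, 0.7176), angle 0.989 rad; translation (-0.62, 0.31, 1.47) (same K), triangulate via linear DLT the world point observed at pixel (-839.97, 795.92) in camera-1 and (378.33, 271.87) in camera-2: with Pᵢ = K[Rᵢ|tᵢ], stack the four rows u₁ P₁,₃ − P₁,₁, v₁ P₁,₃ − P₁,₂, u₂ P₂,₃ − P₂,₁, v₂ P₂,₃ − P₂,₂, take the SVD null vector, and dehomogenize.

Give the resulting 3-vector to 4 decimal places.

result = (0.7948, -1.0722, 0.3086)

source (fourbar_fk): coupler pose = R=[0.7449 -0.6672 0.0000; 0.6672 0.7449 0.0000; 0.0000 0.0000 1.0000], t=(-0.4916, 0.6437, 0.0000)
after S1 (compose_se3): R=[-0.8498 -0.2857 -0.4429; -0.5081 0.6673 0.5445; 0.1400 0.6878 -0.7123], t=(-1.6845, 2.0267, 2.0742)
after S2 (triangulate): (0.7948, -1.0722, 0.3086)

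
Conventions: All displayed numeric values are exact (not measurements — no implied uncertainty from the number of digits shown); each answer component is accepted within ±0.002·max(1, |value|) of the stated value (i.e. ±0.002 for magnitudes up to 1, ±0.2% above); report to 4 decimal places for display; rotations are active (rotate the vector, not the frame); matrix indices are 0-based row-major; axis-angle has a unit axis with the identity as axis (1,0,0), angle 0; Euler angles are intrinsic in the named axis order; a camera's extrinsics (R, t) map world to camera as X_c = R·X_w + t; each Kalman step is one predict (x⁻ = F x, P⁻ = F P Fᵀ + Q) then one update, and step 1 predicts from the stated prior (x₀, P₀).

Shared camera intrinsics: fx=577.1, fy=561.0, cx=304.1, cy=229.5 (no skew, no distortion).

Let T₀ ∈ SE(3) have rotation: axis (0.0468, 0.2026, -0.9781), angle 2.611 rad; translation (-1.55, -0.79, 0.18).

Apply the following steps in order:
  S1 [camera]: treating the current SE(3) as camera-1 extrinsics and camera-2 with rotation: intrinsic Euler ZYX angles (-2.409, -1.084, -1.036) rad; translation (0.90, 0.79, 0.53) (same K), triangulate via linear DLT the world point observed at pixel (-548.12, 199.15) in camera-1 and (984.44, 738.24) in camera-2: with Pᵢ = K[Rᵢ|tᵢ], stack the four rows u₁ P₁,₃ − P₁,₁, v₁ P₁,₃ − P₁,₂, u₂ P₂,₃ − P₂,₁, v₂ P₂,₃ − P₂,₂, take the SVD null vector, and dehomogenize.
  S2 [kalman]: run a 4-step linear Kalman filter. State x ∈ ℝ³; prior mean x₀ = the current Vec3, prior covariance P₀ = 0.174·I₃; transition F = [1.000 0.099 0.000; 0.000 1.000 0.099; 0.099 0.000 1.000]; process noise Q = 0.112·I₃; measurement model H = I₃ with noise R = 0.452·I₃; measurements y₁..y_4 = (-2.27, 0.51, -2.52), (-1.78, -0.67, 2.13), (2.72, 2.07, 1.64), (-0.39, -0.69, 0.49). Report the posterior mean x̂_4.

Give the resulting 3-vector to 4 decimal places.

after S1 (triangulate): (0.4711, -1.8206, 1.3265)
after S2 (kf_track): (0.0762, 0.0483, 0.8598)

result = (0.0762, 0.0483, 0.8598)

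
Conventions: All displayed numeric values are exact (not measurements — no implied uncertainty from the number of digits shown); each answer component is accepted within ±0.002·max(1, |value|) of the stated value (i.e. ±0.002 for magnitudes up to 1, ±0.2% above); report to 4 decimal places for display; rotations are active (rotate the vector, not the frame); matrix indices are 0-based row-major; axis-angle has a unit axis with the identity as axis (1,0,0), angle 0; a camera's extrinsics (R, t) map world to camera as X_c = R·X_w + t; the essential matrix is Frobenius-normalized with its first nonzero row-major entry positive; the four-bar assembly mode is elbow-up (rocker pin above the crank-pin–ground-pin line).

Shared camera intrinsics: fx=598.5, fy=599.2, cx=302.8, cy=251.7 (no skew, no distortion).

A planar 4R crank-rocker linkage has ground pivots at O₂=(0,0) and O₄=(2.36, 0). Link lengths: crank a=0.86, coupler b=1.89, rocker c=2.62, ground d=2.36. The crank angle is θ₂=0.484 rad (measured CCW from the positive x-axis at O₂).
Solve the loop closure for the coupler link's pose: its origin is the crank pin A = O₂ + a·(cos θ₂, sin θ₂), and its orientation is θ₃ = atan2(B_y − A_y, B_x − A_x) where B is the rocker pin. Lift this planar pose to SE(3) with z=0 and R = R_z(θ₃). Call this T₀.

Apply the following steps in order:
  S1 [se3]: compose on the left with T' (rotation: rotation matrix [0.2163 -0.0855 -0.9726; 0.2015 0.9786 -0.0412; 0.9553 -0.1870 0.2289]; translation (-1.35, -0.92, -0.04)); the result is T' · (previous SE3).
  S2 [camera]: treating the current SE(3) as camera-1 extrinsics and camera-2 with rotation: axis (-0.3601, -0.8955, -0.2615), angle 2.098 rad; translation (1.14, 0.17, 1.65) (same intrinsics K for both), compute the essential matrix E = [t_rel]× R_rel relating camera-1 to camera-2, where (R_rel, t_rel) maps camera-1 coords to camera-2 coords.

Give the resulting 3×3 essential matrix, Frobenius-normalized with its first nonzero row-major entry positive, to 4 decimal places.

matrix = [0.4095 -0.1892 0.3064; 0.1028 -0.5883 -0.3676; -0.3255 0.0593 -0.3184]

source (fourbar_fk): coupler pose = R=[0.1521 -0.9884 0.0000; 0.9884 0.1521 0.0000; 0.0000 0.0000 1.0000], t=(0.7612, 0.4002, 0.0000)
after S1 (compose_se3): R=[-0.0516 -0.2268 -0.9726; 0.9979 -0.0503 -0.0412; -0.0396 -0.9726 0.2289], t=(-1.2196, -0.3750, 0.6124)
after S2 (essential): [0.4095 -0.1892 0.3064; 0.1028 -0.5883 -0.3676; -0.3255 0.0593 -0.3184]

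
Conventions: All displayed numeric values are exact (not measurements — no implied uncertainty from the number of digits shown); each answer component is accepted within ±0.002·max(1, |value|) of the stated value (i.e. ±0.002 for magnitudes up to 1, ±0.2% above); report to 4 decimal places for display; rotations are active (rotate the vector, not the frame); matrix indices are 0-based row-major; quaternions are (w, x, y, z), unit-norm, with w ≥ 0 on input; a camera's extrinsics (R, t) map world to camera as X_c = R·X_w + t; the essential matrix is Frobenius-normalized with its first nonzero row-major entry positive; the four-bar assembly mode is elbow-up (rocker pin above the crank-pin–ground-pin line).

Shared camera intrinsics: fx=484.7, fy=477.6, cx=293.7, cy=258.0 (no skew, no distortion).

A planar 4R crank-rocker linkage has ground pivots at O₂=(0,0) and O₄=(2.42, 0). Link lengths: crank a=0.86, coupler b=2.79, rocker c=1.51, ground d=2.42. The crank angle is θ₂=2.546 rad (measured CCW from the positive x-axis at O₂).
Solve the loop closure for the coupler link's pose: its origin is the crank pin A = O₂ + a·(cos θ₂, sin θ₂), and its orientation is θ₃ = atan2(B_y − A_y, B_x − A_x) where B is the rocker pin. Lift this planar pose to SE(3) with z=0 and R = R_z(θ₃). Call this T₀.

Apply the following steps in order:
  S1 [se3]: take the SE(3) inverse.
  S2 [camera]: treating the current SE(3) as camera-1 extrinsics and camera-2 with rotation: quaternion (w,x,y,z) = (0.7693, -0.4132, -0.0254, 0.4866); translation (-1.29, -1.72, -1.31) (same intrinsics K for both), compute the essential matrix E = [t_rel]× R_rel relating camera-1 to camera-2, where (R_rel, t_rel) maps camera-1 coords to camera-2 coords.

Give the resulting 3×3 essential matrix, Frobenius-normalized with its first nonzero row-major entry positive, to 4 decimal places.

source (fourbar_fk): coupler pose = R=[0.9415 -0.3371 0.0000; 0.3371 0.9415 0.0000; 0.0000 0.0000 1.0000], t=(-0.7119, 0.4825, 0.0000)
after S1 (invert_se3): R=[0.9415 0.3371 0.0000; -0.3371 0.9415 0.0000; 0.0000 0.0000 1.0000], t=(0.5076, -0.6942, 0.0000)
after S2 (essential): [0.4993 0.2101 -0.1286; -0.3199 0.0378 0.4173; -0.2256 -0.3691 -0.4743]

matrix = [0.4993 0.2101 -0.1286; -0.3199 0.0378 0.4173; -0.2256 -0.3691 -0.4743]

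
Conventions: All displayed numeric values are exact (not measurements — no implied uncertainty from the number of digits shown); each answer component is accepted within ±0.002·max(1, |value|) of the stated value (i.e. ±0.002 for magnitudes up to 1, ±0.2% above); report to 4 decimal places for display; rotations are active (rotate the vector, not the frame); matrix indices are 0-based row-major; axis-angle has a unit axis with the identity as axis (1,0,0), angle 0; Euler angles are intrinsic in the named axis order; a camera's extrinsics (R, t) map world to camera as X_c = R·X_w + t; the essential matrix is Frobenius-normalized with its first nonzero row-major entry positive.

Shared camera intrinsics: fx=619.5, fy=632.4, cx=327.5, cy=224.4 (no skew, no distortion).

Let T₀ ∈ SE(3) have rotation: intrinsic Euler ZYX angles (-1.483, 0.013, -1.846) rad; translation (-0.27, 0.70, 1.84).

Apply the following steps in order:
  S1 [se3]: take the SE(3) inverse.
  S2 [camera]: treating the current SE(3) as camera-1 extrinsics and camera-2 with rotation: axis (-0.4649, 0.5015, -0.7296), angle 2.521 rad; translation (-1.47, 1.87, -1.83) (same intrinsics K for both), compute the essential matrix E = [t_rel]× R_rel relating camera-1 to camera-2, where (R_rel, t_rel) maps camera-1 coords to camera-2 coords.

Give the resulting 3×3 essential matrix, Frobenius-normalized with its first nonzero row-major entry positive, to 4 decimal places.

matrix = [0.4766 0.3169 -0.4062; -0.0508 0.4968 0.3936; 0.0402 0.2873 0.1377]

after S1 (invert_se3): R=[0.0877 -0.9961 -0.0130; -0.2718 -0.0114 -0.9623; 0.9584 0.0879 -0.2717], t=(0.7448, 1.7052, 0.6972)
after S2 (essential): [0.4766 0.3169 -0.4062; -0.0508 0.4968 0.3936; 0.0402 0.2873 0.1377]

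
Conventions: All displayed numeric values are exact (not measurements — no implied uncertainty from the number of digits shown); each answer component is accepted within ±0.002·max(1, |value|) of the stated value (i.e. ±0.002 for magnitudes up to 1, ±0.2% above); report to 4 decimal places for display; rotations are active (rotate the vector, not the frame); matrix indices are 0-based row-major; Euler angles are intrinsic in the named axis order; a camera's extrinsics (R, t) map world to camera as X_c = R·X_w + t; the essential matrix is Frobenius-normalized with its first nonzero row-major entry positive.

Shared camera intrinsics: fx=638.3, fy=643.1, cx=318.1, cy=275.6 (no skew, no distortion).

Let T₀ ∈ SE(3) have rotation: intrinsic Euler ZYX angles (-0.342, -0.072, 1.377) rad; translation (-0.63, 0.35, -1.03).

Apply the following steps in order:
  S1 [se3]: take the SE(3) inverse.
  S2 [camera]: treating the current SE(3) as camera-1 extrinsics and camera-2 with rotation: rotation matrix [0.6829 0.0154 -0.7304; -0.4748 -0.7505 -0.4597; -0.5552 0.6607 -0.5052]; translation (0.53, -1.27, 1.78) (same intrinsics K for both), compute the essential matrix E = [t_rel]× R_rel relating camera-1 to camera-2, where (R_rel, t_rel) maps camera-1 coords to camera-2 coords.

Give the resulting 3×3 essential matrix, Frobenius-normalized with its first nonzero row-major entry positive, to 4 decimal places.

after S1 (invert_se3): R=[0.9396 -0.3345 0.0719; -0.0019 0.2051 0.9787; -0.3421 -0.9198 0.1921], t=(0.7831, 0.9351, 0.3042)
after S2 (essential): [0.2849 0.4582 -0.4131; 0.5360 -0.3985 -0.1543; 0.0566 -0.2415 0.0822]

matrix = [0.2849 0.4582 -0.4131; 0.5360 -0.3985 -0.1543; 0.0566 -0.2415 0.0822]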